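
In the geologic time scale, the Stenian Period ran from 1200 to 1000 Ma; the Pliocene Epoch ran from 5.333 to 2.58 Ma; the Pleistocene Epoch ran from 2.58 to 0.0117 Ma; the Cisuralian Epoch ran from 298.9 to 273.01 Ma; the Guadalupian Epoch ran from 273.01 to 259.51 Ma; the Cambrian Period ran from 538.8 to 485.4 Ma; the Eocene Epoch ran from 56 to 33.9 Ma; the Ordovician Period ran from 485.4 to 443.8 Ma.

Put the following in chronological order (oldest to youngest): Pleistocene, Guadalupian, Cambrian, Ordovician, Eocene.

Cambrian → Ordovician → Guadalupian → Eocene → Pleistocene

The oldest of these is Cambrian (starts 538.8 Ma) and the youngest is Pleistocene (ends 0.0117 Ma).
In between, by decreasing start age: Ordovician (485.4), Guadalupian (273.01), Eocene (56).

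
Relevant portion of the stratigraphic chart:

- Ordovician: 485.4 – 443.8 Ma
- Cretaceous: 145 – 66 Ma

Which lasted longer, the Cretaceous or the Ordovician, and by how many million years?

Cretaceous: 145 − 66 = 79 Myr.
Ordovician: 485.4 − 443.8 = 41.6 Myr.
Difference: 79 − 41.6 = 37.4 Myr, so the Cretaceous was longer.

Cretaceous, by 37.4 million years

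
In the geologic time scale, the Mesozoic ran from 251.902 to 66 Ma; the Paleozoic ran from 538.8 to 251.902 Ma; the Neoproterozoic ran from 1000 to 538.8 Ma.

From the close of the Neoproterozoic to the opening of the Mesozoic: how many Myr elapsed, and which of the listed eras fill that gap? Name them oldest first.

286.898 million years; Paleozoic

The Neoproterozoic closes at 538.8 Ma and the Mesozoic opens at 251.902 Ma, so the interval is 538.8 − 251.902 = 286.898 Myr.
An era fits inside if it starts at or after 538.8 Ma and ends at or before 251.902 Ma; oldest first that gives Paleozoic.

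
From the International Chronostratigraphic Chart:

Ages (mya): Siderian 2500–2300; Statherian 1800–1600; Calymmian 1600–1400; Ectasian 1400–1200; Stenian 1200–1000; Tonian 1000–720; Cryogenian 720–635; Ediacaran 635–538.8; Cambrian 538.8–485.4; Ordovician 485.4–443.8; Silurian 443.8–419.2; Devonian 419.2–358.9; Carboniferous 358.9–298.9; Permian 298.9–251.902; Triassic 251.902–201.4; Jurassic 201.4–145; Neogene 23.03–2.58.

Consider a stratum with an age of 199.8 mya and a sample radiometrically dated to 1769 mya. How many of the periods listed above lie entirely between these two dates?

1769 Ma sits inside the Statherian (1800–1600) and 199.8 Ma inside the Jurassic (201.4–145); neither of those is wholly between the two dates.
The listed periods lying completely between them are Calymmian, Ectasian, Stenian, Tonian, Cryogenian, Ediacaran, Cambrian, Ordovician, Silurian, Devonian, Carboniferous, Permian, Triassic — 13 in all.

13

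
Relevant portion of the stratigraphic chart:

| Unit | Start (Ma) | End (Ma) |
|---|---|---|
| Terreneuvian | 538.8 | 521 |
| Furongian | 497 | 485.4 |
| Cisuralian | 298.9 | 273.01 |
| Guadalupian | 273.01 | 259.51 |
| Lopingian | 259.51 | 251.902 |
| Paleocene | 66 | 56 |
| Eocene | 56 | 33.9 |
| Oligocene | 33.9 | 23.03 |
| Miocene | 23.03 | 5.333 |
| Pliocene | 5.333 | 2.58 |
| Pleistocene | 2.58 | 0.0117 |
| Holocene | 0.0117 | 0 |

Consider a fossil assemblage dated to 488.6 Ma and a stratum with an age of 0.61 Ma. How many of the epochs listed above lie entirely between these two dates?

8

The older date is 488.6 Ma and the younger is 0.61 Ma.
Epochs with start < 488.6 and end > 0.61 Ma: Cisuralian (298.9–273.01), Guadalupian (273.01–259.51), Lopingian (259.51–251.902), Paleocene (66–56), Eocene (56–33.9), Oligocene (33.9–23.03), Miocene (23.03–5.333), Pliocene (5.333–2.58).
That is 8 complete epochs.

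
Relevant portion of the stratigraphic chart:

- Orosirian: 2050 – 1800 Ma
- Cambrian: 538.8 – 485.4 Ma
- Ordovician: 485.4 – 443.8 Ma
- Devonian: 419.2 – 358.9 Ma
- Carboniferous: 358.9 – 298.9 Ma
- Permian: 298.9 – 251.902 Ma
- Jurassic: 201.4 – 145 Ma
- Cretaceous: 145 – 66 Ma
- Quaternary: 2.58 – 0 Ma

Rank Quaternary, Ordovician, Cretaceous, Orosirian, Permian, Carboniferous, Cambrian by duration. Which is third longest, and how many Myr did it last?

Carboniferous, 60 million years

Durations: Quaternary 2.58; Ordovician 41.6; Cretaceous 79; Orosirian 250; Permian 46.998; Carboniferous 60; Cambrian 53.4 Myr.
Sorted longest-first: Orosirian (250), Cretaceous (79), Carboniferous (60), Cambrian (53.4), Permian (46.998), Ordovician (41.6), Quaternary (2.58).
The third longest is Carboniferous at 60 Myr.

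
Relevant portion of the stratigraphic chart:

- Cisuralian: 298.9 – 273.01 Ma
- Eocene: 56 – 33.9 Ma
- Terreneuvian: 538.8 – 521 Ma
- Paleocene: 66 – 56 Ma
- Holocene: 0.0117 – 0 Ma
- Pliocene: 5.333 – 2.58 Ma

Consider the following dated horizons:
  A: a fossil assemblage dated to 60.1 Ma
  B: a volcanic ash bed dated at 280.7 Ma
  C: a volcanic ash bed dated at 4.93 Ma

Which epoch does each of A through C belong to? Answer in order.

A — Paleocene; B — Cisuralian; C — Pliocene

A: 60.1 Ma lies in 66–56 Ma, so Paleocene.
B: 280.7 Ma lies in 298.9–273.01 Ma, so Cisuralian.
C: 4.93 Ma lies in 5.333–2.58 Ma, so Pliocene.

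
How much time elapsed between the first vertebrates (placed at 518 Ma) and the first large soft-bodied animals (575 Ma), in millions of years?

575 − 518 = 57 million years.

57 million years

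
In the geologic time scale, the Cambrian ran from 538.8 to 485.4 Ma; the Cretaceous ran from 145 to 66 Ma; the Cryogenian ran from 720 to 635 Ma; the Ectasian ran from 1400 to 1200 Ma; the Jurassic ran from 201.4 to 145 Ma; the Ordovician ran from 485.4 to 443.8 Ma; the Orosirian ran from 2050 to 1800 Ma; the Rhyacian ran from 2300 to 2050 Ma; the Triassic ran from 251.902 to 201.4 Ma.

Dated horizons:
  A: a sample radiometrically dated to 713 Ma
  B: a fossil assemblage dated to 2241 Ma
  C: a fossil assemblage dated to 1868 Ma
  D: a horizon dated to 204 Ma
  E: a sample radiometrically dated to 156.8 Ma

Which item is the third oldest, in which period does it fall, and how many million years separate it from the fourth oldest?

A, in the Cryogenian; 509 million years to D

Sorted oldest-first by Ma: B (2241), C (1868), A (713), D (204), E (156.8).
The third oldest is A at 713 Ma, which lies in 720–635 Ma: the Cryogenian.
The fourth oldest is D at 204 Ma; separation = |713 − 204| = 509 Myr.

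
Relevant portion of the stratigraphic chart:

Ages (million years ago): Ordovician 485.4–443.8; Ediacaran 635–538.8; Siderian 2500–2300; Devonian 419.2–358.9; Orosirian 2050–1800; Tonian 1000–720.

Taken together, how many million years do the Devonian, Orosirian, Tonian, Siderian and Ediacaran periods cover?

886.5 million years

Duration is start − end for each: (419.2 − 358.9) + (2050 − 1800) + (1000 − 720) + (2500 − 2300) + (635 − 538.8).
That is 60.3 + 250 + 280 + 200 + 96.2, which totals 886.5 million years.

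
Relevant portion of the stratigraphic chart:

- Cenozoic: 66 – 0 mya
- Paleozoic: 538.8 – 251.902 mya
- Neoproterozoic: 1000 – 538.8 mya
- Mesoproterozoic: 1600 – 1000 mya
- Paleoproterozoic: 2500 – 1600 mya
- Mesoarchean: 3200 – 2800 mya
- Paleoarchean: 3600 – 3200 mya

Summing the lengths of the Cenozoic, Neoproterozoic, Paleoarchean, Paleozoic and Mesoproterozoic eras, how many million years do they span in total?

1814.098 million years

Each duration: Cenozoic = 66; Neoproterozoic = 461.2; Paleoarchean = 400; Paleozoic = 286.898; Mesoproterozoic = 600.
Sum: 66 + 461.2 + 400 + 286.898 + 600 = 1814.098 Myr.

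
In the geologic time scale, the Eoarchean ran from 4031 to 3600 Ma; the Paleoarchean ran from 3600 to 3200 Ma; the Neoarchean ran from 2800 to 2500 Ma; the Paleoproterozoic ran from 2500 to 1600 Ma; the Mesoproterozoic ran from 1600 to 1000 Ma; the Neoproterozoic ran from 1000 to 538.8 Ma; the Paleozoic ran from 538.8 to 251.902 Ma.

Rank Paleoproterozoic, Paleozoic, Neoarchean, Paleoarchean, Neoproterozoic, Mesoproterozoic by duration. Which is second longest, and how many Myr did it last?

Mesoproterozoic, 600 million years

Start − end for each: Paleoproterozoic 2500 − 1600 = 900; Paleozoic 538.8 − 251.902 = 286.898; Neoarchean 2800 − 2500 = 300; Paleoarchean 3600 − 3200 = 400; Neoproterozoic 1000 − 538.8 = 461.2; Mesoproterozoic 1600 − 1000 = 600.
Ranking these from longest: Paleoproterozoic > Mesoproterozoic > Neoproterozoic > Paleoarchean > Neoarchean > Paleozoic.
Position 2 in that ranking is Mesoproterozoic, which lasted 600 Myr.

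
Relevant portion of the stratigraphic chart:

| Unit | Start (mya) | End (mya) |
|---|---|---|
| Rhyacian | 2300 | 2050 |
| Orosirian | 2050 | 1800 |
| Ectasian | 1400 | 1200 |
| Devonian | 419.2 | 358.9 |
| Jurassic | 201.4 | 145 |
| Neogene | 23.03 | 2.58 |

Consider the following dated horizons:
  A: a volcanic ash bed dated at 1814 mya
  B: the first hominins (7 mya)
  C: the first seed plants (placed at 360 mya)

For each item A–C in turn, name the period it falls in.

Match each age against the start–end ranges in the excerpt: A = 1814 Ma → Orosirian (2050–1800); B = 7 Ma → Neogene (23.03–2.58); C = 360 Ma → Devonian (419.2–358.9).

A — Orosirian; B — Neogene; C — Devonian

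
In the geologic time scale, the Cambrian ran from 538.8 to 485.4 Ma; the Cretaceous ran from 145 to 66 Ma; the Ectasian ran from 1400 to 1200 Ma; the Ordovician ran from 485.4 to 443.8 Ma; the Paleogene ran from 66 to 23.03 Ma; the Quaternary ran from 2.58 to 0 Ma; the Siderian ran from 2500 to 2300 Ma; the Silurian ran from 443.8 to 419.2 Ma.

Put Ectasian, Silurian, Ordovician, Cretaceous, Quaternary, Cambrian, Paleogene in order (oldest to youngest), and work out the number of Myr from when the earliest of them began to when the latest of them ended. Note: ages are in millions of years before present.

Ectasian, Cambrian, Ordovician, Silurian, Cretaceous, Paleogene, Quaternary; total span 1400 Myr

Start ages (Ma): Ectasian 1400, Cambrian 538.8, Ordovician 485.4, Silurian 443.8, Cretaceous 145, Paleogene 66, Quaternary 2.58.
Ordered oldest to youngest: Ectasian, Cambrian, Ordovician, Silurian, Cretaceous, Paleogene, Quaternary.
Span = 1400 − 0 = 1400 Myr.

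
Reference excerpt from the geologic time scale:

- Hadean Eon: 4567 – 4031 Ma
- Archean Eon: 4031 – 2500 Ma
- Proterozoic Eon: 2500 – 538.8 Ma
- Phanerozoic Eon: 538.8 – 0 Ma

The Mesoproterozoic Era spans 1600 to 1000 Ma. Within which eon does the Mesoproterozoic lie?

Proterozoic

The Mesoproterozoic (1600–1000 Ma) lies entirely within 2500–538.8 Ma, the Proterozoic Eon.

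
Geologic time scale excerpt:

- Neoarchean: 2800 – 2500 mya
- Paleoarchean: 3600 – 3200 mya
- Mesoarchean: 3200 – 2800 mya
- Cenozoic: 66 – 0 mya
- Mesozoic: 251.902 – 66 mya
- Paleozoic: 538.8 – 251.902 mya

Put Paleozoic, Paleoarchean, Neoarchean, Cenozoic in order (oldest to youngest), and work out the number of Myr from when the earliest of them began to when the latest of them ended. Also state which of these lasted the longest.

Paleoarchean, Neoarchean, Paleozoic, Cenozoic; total span 3600 Myr; longest is Paleoarchean

From the excerpt: Paleozoic 538.8–251.902; Paleoarchean 3600–3200; Neoarchean 2800–2500; Cenozoic 66–0 (Ma).
Larger Ma is earlier, so the oldest is Paleoarchean and the youngest is Cenozoic; oldest to youngest: Paleoarchean, Neoarchean, Paleozoic, Cenozoic.
Oldest start 3600 minus youngest end 0 gives 3600 Myr overall.
Individual lengths (start − end): Neoarchean 300; Paleozoic 286.898; Cenozoic 66; Paleoarchean 400. The largest is Paleoarchean at 400 Myr.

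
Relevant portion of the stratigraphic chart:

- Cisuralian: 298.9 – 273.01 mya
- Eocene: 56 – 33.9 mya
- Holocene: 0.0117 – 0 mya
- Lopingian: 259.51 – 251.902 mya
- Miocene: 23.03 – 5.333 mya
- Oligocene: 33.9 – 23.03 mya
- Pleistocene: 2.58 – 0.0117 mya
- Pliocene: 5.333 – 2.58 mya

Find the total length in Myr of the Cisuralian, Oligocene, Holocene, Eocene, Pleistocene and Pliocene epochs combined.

64.193 million years

Duration is start − end for each: (298.9 − 273.01) + (33.9 − 23.03) + (0.0117 − 0) + (56 − 33.9) + (2.58 − 0.0117) + (5.333 − 2.58).
That is 25.89 + 10.87 + 0.0117 + 22.1 + 2.5683 + 2.753, which totals 64.193 million years.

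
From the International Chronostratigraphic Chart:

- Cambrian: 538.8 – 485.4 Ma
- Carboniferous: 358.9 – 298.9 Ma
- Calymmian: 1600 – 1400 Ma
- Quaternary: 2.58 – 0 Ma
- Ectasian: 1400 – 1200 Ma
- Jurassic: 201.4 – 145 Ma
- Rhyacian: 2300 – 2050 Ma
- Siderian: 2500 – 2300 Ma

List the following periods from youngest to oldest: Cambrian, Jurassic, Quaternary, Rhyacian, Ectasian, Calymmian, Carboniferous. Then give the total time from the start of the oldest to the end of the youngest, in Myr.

Quaternary, Jurassic, Carboniferous, Cambrian, Ectasian, Calymmian, Rhyacian; total span 2300 Myr

From the excerpt: Cambrian 538.8–485.4; Jurassic 201.4–145; Quaternary 2.58–0; Rhyacian 2300–2050; Ectasian 1400–1200; Calymmian 1600–1400; Carboniferous 358.9–298.9 (Ma).
Larger Ma is earlier, so the oldest is Rhyacian and the youngest is Quaternary; youngest to oldest: Quaternary, Jurassic, Carboniferous, Cambrian, Ectasian, Calymmian, Rhyacian.
Oldest start 2300 minus youngest end 0 gives 2300 Myr overall.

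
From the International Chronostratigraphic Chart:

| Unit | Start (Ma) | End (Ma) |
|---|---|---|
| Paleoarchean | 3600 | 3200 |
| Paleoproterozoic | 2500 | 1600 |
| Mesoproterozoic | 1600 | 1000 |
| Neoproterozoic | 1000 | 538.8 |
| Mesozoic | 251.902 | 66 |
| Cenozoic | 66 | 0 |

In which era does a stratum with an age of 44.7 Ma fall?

44.7 Ma lies between 66 and 0 Ma, so it falls in the Cenozoic.

Cenozoic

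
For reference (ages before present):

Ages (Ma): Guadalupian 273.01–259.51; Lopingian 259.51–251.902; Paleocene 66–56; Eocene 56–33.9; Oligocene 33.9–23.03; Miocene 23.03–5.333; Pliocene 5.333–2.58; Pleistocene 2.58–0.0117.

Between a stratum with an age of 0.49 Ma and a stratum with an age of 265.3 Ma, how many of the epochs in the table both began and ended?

6

265.3 Ma sits inside the Guadalupian (273.01–259.51) and 0.49 Ma inside the Pleistocene (2.58–0.0117); neither of those is wholly between the two dates.
The listed epochs lying completely between them are Lopingian, Paleocene, Eocene, Oligocene, Miocene, Pliocene — 6 in all.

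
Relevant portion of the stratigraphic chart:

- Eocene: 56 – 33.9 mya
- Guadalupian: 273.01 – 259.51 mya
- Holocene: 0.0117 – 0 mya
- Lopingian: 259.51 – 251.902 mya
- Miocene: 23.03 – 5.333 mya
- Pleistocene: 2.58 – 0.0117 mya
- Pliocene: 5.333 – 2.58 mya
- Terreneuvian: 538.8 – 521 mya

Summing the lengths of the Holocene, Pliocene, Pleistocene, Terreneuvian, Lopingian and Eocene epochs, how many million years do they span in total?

Duration is start − end for each: (0.0117 − 0) + (5.333 − 2.58) + (2.58 − 0.0117) + (538.8 − 521) + (259.51 − 251.902) + (56 − 33.9).
That is 0.0117 + 2.753 + 2.5683 + 17.8 + 7.608 + 22.1, which totals 52.841 million years.

52.841 million years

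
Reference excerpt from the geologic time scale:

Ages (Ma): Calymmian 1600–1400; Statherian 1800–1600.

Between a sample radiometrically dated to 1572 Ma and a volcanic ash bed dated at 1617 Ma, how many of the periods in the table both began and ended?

0

Checking each listed span, none has both start < 1617 Ma and end > 1572 Ma — every period straddles one of the two dates or lies outside them — so the count is 0.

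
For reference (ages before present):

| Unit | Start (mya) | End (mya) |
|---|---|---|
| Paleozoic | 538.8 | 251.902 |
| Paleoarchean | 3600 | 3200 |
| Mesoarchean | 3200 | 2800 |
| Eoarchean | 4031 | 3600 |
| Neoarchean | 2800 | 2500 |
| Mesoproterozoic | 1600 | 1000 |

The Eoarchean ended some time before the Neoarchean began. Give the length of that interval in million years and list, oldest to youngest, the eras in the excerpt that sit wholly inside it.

End of Eoarchean = 3600 Ma; start of Neoarchean = 2800 Ma.
Gap = 3600 − 2800 = 800 Myr.
Eras wholly inside 3600–2800 Ma: Paleoarchean (3600–3200), Mesoarchean (3200–2800).

800 million years; Paleoarchean, Mesoarchean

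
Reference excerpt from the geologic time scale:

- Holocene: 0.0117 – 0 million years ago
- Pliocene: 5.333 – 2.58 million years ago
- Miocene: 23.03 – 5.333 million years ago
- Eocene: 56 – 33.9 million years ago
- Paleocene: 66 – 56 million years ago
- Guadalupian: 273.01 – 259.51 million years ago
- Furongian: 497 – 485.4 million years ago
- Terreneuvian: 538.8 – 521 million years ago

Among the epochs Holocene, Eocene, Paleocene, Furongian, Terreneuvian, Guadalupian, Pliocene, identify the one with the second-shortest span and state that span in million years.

Durations: Holocene 0.0117; Eocene 22.1; Paleocene 10; Furongian 11.6; Terreneuvian 17.8; Guadalupian 13.5; Pliocene 2.753 Myr.
Sorted shortest-first: Holocene (0.0117), Pliocene (2.753), Paleocene (10), Furongian (11.6), Guadalupian (13.5), Terreneuvian (17.8), Eocene (22.1).
The second shortest is Pliocene at 2.753 Myr.

Pliocene, 2.753 million years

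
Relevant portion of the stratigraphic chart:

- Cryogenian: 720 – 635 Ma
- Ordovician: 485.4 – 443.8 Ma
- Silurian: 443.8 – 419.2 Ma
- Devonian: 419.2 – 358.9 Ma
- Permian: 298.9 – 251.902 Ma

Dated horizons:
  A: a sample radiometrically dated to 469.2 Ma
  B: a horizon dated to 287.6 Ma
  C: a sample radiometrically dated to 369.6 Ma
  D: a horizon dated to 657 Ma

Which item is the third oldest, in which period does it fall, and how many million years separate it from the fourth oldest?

C, in the Devonian; 82 million years to B

Larger Ma means older, so oldest first: D 657 > A 469.2 > C 369.6 > B 287.6.
Counting 3 along gives C (369.6 Ma); the excerpt puts that inside the Devonian, 419.2–358.9 Ma.
Next in line is B (287.6 Ma), and 369.6 − 287.6 = 82 Myr.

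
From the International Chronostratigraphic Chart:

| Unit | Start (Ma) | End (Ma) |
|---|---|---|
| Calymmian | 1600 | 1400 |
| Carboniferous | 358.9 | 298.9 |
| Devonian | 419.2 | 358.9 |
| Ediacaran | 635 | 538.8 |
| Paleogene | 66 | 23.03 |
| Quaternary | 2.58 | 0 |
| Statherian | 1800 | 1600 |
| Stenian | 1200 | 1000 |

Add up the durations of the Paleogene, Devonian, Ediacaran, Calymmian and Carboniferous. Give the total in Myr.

Each duration: Paleogene = 42.97; Devonian = 60.3; Ediacaran = 96.2; Calymmian = 200; Carboniferous = 60.
Sum: 42.97 + 60.3 + 96.2 + 200 + 60 = 459.47 Myr.

459.47 million years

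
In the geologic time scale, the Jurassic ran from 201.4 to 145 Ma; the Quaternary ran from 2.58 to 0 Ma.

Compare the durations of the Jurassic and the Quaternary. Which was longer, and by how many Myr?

Jurassic: 201.4 − 145 = 56.4 Myr.
Quaternary: 2.58 − 0 = 2.58 Myr.
Difference: 56.4 − 2.58 = 53.82 Myr, so the Jurassic was longer.

Jurassic, by 53.82 million years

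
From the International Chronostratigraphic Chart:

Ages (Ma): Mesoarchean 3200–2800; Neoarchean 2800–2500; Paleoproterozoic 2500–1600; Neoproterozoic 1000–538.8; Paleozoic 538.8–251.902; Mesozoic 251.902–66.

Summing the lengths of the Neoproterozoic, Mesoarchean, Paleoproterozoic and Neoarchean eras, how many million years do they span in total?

Each duration: Neoproterozoic = 461.2; Mesoarchean = 400; Paleoproterozoic = 900; Neoarchean = 300.
Sum: 461.2 + 400 + 900 + 300 = 2061.2 Myr.

2061.2 million years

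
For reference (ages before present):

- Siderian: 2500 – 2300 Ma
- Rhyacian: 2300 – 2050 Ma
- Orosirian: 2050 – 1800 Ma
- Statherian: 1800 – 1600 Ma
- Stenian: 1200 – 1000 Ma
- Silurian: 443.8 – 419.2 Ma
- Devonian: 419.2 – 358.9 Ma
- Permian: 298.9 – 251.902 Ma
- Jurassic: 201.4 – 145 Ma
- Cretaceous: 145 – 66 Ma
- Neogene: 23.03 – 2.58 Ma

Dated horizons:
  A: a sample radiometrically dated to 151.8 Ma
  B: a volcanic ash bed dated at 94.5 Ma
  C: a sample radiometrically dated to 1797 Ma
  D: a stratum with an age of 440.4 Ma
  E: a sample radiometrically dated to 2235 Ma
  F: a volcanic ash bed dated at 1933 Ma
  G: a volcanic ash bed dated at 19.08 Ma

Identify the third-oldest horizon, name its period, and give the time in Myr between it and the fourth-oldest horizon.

Larger Ma means older, so oldest first: E 2235 > F 1933 > C 1797 > D 440.4 > A 151.8 > B 94.5 > G 19.08.
Counting 3 along gives C (1797 Ma); the excerpt puts that inside the Statherian, 1800–1600 Ma.
Next in line is D (440.4 Ma), and 1797 − 440.4 = 1356.6 Myr.

C, in the Statherian; 1356.6 million years to D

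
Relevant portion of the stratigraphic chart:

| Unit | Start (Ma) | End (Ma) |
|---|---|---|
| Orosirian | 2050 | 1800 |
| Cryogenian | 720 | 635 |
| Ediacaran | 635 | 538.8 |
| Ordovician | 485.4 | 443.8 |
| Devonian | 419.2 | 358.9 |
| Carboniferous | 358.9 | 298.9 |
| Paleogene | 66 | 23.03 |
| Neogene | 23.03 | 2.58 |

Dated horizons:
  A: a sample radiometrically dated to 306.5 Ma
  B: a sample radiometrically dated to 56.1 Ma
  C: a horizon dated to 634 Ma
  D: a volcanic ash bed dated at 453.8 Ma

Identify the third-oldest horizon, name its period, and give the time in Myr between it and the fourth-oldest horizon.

A, in the Carboniferous; 250.4 million years to B

Sorted oldest-first by Ma: C (634), D (453.8), A (306.5), B (56.1).
The third oldest is A at 306.5 Ma, which lies in 358.9–298.9 Ma: the Carboniferous.
The fourth oldest is B at 56.1 Ma; separation = |306.5 − 56.1| = 250.4 Myr.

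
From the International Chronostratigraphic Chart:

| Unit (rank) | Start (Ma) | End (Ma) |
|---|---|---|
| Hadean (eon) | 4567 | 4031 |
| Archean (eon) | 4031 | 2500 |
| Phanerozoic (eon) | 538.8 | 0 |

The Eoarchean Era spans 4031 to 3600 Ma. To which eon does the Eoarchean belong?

Archean

The Eoarchean (4031–3600 Ma) lies entirely within 4031–2500 Ma, the Archean Eon.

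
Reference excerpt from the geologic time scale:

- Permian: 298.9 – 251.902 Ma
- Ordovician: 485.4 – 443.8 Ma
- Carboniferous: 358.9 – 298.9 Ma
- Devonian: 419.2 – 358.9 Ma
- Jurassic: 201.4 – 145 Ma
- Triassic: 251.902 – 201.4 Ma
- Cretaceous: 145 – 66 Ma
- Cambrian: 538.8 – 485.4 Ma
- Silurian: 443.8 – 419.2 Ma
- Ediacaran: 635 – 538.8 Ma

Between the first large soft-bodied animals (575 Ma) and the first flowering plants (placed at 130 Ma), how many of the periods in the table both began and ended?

8

575 Ma sits inside the Ediacaran (635–538.8) and 130 Ma inside the Cretaceous (145–66); neither of those is wholly between the two dates.
The listed periods lying completely between them are Cambrian, Ordovician, Silurian, Devonian, Carboniferous, Permian, Triassic, Jurassic — 8 in all.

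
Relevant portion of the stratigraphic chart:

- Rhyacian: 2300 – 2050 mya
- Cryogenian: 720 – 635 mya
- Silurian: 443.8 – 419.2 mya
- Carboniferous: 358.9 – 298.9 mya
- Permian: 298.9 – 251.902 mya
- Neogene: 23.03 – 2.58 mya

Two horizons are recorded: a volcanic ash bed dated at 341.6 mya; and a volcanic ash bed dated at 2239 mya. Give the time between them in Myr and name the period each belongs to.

Elapsed time: 2239 − 341.6 = 1897.4 Myr.
341.6 Ma lies within 358.9–298.9 Ma: Carboniferous.
2239 Ma lies within 2300–2050 Ma: Rhyacian.

1897.4 million years apart; the first in the Carboniferous, the second in the Rhyacian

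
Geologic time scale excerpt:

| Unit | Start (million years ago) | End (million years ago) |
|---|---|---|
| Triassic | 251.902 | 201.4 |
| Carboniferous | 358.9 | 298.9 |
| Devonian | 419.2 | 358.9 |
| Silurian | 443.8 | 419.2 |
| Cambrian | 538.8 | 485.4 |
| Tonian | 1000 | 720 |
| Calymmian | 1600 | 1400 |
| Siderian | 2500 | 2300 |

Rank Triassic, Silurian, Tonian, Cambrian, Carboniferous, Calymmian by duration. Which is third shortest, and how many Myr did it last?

Start − end for each: Triassic 251.902 − 201.4 = 50.502; Silurian 443.8 − 419.2 = 24.6; Tonian 1000 − 720 = 280; Cambrian 538.8 − 485.4 = 53.4; Carboniferous 358.9 − 298.9 = 60; Calymmian 1600 − 1400 = 200.
Ranking these from shortest: Silurian < Triassic < Cambrian < Carboniferous < Calymmian < Tonian.
Position 3 in that ranking is Cambrian, which lasted 53.4 Myr.

Cambrian, 53.4 million years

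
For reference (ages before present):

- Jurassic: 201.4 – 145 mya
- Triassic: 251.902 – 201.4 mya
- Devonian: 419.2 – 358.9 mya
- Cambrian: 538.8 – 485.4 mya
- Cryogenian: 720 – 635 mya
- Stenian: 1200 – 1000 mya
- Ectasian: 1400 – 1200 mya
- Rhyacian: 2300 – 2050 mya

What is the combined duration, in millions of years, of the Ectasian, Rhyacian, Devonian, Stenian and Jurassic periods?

Each duration: Ectasian = 200; Rhyacian = 250; Devonian = 60.3; Stenian = 200; Jurassic = 56.4.
Sum: 200 + 250 + 60.3 + 200 + 56.4 = 766.7 Myr.

766.7 million years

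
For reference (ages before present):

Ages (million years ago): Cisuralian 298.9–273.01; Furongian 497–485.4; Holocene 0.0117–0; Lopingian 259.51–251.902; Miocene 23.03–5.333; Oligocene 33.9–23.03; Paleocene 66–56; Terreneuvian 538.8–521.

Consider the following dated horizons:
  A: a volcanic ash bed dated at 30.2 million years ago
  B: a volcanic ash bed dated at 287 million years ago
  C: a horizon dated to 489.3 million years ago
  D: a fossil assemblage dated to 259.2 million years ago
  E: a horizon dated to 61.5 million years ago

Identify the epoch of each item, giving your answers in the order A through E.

A — Oligocene; B — Cisuralian; C — Furongian; D — Lopingian; E — Paleocene

A: 30.2 Ma lies in 33.9–23.03 Ma, so Oligocene.
B: 287 Ma lies in 298.9–273.01 Ma, so Cisuralian.
C: 489.3 Ma lies in 497–485.4 Ma, so Furongian.
D: 259.2 Ma lies in 259.51–251.902 Ma, so Lopingian.
E: 61.5 Ma lies in 66–56 Ma, so Paleocene.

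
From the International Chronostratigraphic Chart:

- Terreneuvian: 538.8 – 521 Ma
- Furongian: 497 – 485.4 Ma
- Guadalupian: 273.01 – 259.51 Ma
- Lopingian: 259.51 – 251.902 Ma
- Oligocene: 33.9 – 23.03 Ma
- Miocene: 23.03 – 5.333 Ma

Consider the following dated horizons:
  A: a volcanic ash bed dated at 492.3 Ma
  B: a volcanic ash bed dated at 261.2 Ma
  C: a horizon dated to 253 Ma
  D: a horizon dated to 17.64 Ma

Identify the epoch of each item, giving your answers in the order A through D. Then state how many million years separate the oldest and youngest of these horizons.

Match each age against the start–end ranges in the excerpt: A = 492.3 Ma → Furongian (497–485.4); B = 261.2 Ma → Guadalupian (273.01–259.51); C = 253 Ma → Lopingian (259.51–251.902); D = 17.64 Ma → Miocene (23.03–5.333).
The largest age is 492.3 Ma and the smallest is 17.64 Ma; their difference is 474.66 Myr.

A — Furongian; B — Guadalupian; C — Lopingian; D — Miocene; span 474.66 million years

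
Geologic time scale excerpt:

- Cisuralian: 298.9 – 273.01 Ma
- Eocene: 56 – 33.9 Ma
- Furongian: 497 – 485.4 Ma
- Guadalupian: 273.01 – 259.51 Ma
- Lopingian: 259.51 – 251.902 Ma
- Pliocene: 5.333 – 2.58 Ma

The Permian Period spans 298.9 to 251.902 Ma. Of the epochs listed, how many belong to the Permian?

3

Epochs inside 298.9–251.902 Ma: Cisuralian, Guadalupian, Lopingian — 3 in total.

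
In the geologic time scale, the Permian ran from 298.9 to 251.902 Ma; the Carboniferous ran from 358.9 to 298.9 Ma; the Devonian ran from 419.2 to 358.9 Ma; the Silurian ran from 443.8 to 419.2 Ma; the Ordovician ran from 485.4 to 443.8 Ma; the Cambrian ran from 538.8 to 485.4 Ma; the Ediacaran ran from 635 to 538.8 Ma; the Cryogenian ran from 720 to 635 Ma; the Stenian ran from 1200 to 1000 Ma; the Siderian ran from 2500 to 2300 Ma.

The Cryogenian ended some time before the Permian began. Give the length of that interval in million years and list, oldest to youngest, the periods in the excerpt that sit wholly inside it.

The Cryogenian closes at 635 Ma and the Permian opens at 298.9 Ma, so the interval is 635 − 298.9 = 336.1 Myr.
A period fits inside if it starts at or after 635 Ma and ends at or before 298.9 Ma; oldest first that gives Ediacaran, Cambrian, Ordovician, Silurian, Devonian, Carboniferous.

336.1 million years; Ediacaran, Cambrian, Ordovician, Silurian, Devonian, Carboniferous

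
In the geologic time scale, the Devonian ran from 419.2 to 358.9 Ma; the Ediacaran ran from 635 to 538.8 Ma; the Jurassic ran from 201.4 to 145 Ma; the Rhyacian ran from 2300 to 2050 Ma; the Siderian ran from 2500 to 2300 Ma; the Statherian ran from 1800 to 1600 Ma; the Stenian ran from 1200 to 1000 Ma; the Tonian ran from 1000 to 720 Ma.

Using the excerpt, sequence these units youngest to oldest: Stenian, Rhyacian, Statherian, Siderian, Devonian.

The oldest of these is Siderian (starts 2500 Ma) and the youngest is Devonian (ends 358.9 Ma).
In between, by decreasing start age: Rhyacian (2300), Statherian (1800), Stenian (1200).
Listing youngest first means reversing that sequence.

Devonian, Stenian, Statherian, Rhyacian, Siderian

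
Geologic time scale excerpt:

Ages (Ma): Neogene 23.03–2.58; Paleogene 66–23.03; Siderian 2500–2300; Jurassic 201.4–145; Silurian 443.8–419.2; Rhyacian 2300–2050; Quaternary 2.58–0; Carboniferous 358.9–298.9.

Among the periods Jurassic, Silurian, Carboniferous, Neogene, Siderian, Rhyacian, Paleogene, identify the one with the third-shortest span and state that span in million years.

Paleogene, 42.97 million years

Start − end for each: Jurassic 201.4 − 145 = 56.4; Silurian 443.8 − 419.2 = 24.6; Carboniferous 358.9 − 298.9 = 60; Neogene 23.03 − 2.58 = 20.45; Siderian 2500 − 2300 = 200; Rhyacian 2300 − 2050 = 250; Paleogene 66 − 23.03 = 42.97.
Ranking these from shortest: Neogene < Silurian < Paleogene < Jurassic < Carboniferous < Siderian < Rhyacian.
Position 3 in that ranking is Paleogene, which lasted 42.97 Myr.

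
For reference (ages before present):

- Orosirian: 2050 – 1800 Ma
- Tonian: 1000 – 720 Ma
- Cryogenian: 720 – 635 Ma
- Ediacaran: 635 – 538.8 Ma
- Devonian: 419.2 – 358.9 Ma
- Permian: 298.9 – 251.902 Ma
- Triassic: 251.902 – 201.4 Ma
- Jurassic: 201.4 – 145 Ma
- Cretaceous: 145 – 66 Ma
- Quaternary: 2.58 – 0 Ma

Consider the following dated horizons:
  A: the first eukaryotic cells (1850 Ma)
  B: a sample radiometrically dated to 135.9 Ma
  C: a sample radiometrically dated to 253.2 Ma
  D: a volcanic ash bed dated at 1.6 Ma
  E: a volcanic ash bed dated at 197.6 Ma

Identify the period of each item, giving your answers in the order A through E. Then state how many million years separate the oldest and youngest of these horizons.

A: 1850 Ma lies in 2050–1800 Ma, so Orosirian.
B: 135.9 Ma lies in 145–66 Ma, so Cretaceous.
C: 253.2 Ma lies in 298.9–251.902 Ma, so Permian.
D: 1.6 Ma lies in 2.58–0 Ma, so Quaternary.
E: 197.6 Ma lies in 201.4–145 Ma, so Jurassic.
Oldest = 1850 Ma, youngest = 1.6 Ma → span 1848.4 Myr.

A — Orosirian; B — Cretaceous; C — Permian; D — Quaternary; E — Jurassic; span 1848.4 million years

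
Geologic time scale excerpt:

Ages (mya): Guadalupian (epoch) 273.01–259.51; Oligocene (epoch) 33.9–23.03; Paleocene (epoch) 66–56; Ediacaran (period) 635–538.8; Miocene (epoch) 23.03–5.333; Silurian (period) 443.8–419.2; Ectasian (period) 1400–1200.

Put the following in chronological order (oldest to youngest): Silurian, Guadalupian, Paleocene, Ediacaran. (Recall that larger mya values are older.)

Ediacaran, then Silurian, then Guadalupian, then Paleocene

Sorting by start age (descending Ma, since larger Ma = older): Ediacaran start 635, Silurian start 443.8, Guadalupian start 273.01, Paleocene start 66.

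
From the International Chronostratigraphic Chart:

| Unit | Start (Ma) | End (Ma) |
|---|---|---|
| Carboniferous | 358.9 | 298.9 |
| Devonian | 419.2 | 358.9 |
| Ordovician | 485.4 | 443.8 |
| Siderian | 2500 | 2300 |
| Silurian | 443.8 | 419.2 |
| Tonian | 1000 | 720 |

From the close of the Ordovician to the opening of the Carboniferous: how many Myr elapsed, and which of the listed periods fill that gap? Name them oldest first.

The Ordovician closes at 443.8 Ma and the Carboniferous opens at 358.9 Ma, so the interval is 443.8 − 358.9 = 84.9 Myr.
A period fits inside if it starts at or after 443.8 Ma and ends at or before 358.9 Ma; oldest first that gives Silurian, Devonian.

84.9 million years; Silurian, Devonian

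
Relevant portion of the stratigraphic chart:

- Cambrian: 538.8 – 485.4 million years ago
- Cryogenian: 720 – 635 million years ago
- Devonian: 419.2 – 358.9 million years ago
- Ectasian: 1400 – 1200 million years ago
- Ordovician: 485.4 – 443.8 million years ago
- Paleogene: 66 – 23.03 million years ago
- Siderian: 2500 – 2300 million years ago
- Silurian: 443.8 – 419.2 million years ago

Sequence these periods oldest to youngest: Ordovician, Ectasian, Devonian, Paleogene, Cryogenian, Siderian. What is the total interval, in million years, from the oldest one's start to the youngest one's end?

Start ages (Ma): Siderian 2500, Ectasian 1400, Cryogenian 720, Ordovician 485.4, Devonian 419.2, Paleogene 66.
Ordered oldest to youngest: Siderian, Ectasian, Cryogenian, Ordovician, Devonian, Paleogene.
Span = 2500 − 23.03 = 2476.97 Myr.

Siderian, Ectasian, Cryogenian, Ordovician, Devonian, Paleogene; total span 2476.97 Myr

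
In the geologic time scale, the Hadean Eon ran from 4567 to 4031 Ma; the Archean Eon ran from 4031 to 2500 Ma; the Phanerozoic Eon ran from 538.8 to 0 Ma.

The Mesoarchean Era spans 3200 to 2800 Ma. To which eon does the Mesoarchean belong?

The Mesoarchean (3200–2800 Ma) lies entirely within 4031–2500 Ma, the Archean Eon.

Archean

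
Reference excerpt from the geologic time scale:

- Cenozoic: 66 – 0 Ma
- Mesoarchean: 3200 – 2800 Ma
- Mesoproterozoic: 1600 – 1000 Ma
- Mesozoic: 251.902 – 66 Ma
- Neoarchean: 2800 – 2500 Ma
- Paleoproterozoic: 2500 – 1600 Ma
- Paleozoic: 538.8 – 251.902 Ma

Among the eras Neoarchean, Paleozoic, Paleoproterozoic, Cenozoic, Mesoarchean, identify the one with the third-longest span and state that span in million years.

Neoarchean, 300 million years

Durations: Neoarchean 300; Paleozoic 286.898; Paleoproterozoic 900; Cenozoic 66; Mesoarchean 400 Myr.
Sorted longest-first: Paleoproterozoic (900), Mesoarchean (400), Neoarchean (300), Paleozoic (286.898), Cenozoic (66).
The third longest is Neoarchean at 300 Myr.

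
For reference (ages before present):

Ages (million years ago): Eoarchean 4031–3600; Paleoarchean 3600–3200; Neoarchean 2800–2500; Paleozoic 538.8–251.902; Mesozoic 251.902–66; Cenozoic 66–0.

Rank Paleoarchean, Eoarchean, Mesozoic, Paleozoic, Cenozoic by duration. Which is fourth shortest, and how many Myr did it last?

Paleoarchean, 400 million years

Durations: Paleoarchean 400; Eoarchean 431; Mesozoic 185.902; Paleozoic 286.898; Cenozoic 66 Myr.
Sorted shortest-first: Cenozoic (66), Mesozoic (185.902), Paleozoic (286.898), Paleoarchean (400), Eoarchean (431).
The fourth shortest is Paleoarchean at 400 Myr.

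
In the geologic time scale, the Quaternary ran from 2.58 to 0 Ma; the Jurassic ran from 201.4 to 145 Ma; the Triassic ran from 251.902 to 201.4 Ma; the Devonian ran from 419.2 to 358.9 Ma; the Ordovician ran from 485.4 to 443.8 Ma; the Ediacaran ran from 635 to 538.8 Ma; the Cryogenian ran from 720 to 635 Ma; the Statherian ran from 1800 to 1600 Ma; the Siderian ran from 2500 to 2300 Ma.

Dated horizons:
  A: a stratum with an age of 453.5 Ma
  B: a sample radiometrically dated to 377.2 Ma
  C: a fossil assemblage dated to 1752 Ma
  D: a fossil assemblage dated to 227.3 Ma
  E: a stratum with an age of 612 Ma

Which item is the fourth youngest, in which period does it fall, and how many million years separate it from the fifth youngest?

E, in the Ediacaran; 1140 million years to C

Sorted youngest-first by Ma: D (227.3), B (377.2), A (453.5), E (612), C (1752).
The fourth youngest is E at 612 Ma, which lies in 635–538.8 Ma: the Ediacaran.
The fifth youngest is C at 1752 Ma; separation = |612 − 1752| = 1140 Myr.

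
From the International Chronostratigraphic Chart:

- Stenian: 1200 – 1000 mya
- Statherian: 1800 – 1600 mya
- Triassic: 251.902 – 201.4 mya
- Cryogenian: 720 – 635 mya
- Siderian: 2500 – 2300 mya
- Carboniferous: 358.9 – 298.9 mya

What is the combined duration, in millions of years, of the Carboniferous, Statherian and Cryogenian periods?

345 million years

Duration is start − end for each: (358.9 − 298.9) + (1800 − 1600) + (720 − 635).
That is 60 + 200 + 85, which totals 345 million years.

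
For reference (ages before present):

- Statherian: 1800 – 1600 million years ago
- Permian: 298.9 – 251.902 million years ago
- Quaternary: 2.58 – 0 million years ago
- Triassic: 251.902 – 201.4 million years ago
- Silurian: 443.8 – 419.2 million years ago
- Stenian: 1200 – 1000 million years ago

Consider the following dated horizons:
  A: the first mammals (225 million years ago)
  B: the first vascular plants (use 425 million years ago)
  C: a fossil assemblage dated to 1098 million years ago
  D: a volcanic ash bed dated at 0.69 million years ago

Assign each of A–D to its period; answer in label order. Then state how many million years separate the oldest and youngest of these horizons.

A — Triassic; B — Silurian; C — Stenian; D — Quaternary; span 1097.31 million years

Match each age against the start–end ranges in the excerpt: A = 225 Ma → Triassic (251.902–201.4); B = 425 Ma → Silurian (443.8–419.2); C = 1098 Ma → Stenian (1200–1000); D = 0.69 Ma → Quaternary (2.58–0).
The largest age is 1098 Ma and the smallest is 0.69 Ma; their difference is 1097.31 Myr.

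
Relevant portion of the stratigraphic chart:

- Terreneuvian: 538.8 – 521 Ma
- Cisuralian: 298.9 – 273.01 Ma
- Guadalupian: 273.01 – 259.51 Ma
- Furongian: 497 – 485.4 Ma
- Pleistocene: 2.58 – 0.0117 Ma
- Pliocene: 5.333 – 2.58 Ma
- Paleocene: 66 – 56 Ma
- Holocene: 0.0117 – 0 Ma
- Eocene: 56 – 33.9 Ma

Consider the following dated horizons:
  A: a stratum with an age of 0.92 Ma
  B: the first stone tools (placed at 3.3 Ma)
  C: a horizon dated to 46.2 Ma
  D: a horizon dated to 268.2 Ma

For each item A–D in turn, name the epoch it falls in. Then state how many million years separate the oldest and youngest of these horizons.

Match each age against the start–end ranges in the excerpt: A = 0.92 Ma → Pleistocene (2.58–0.0117); B = 3.3 Ma → Pliocene (5.333–2.58); C = 46.2 Ma → Eocene (56–33.9); D = 268.2 Ma → Guadalupian (273.01–259.51).
The largest age is 268.2 Ma and the smallest is 0.92 Ma; their difference is 267.28 Myr.

A — Pleistocene; B — Pliocene; C — Eocene; D — Guadalupian; span 267.28 million years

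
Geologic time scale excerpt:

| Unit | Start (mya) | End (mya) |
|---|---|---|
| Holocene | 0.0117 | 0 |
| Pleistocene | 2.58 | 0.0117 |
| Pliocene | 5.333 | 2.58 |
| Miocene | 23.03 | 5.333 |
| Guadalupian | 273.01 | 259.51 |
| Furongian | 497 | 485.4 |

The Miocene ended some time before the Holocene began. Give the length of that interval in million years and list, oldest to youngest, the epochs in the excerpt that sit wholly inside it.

5.3213 million years; Pliocene, Pleistocene

End of Miocene = 5.333 Ma; start of Holocene = 0.0117 Ma.
Gap = 5.333 − 0.0117 = 5.3213 Myr.
Epochs wholly inside 5.333–0.0117 Ma: Pliocene (5.333–2.58), Pleistocene (2.58–0.0117).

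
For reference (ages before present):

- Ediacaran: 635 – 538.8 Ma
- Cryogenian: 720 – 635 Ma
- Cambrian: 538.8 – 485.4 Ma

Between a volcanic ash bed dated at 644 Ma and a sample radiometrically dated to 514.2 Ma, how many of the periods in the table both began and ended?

644 Ma sits inside the Cryogenian (720–635) and 514.2 Ma inside the Cambrian (538.8–485.4); neither of those is wholly between the two dates.
The listed periods lying completely between them are Ediacaran — 1 in all.

1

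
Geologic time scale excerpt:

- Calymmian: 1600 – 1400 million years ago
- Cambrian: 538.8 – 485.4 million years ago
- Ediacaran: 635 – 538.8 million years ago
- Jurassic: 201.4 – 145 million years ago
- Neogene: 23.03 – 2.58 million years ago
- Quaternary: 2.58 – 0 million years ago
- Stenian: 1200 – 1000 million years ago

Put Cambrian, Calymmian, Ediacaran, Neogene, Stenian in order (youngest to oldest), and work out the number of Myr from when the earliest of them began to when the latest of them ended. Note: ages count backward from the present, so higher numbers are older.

From the excerpt: Cambrian 538.8–485.4; Calymmian 1600–1400; Ediacaran 635–538.8; Neogene 23.03–2.58; Stenian 1200–1000 (Ma).
Larger Ma is earlier, so the oldest is Calymmian and the youngest is Neogene; youngest to oldest: Neogene, Cambrian, Ediacaran, Stenian, Calymmian.
Oldest start 1600 minus youngest end 2.58 gives 1597.42 Myr overall.

Neogene → Cambrian → Ediacaran → Stenian → Calymmian; total span 1597.42 Myr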